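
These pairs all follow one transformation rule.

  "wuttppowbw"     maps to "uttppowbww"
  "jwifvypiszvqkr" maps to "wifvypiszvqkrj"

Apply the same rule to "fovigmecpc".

ovigmecpcf

What's happening: move the first character to the end.
So "fovigmecpc" becomes "ovigmecpcf".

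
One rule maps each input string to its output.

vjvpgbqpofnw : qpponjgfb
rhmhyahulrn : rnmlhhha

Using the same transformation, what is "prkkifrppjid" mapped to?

What's happening: sort the characters into reverse alphabetical order, then delete the first 3 characters.
For "prkkifrppjid", step one produces "rrpppkkjiifd"; step two turns that into "ppkkjiifd".

ppkkjiifd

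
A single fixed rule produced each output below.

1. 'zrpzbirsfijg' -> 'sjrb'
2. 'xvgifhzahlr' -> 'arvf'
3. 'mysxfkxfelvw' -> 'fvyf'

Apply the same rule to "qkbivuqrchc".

rckv

The transformation: keep one character in every 3, starting at position 2 (positions 2nd, 5th, 8th, ...), then move the last 2 characters to the front (rotate right by 2).
So "qkbivuqrchc" becomes "rckv".
(Check on "zrpzbirsfijg": → "rbsj" → "sjrb" ✓)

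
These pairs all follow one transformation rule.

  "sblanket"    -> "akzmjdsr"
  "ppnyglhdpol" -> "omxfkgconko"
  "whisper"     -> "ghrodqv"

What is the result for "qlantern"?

kzmsdqmp

Looking at the pairs, the operation is to shift every letter 1 place backward in the alphabet (wrapping around), then move the first character to the end.
Doing the same to "qlantern": "kzmsdqmp".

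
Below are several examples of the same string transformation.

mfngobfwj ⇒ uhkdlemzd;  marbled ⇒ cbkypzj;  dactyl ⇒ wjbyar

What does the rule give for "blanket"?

crzjyli

Each output is the input with this applied: move the last 2 characters to the front (rotate right by 2), then shift every letter 2 places backward in the alphabet (wrapping around).
Starting from "blanket": after the first operation, "etblank"; after the second, "crzjyli".
(Check on "marbled": → "edmarbl" → "cbkypzj" ✓)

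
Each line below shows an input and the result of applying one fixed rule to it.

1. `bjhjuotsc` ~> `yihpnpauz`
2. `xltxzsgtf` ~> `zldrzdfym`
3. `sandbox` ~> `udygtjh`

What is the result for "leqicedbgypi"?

vorkwoikjhme

The rule is to move the last 2 characters to the front (rotate right by 2), then shift every letter 6 places forward in the alphabet (wrapping around).
On "leqicedbgypi": the first step gives "pileqicedbgy", and the second then gives "vorkwoikjhme".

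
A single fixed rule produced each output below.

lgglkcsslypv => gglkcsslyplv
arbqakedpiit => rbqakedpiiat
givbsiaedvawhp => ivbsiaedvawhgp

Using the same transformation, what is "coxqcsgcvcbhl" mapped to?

oxqcsgcvcbhcl

What's happening: swap the first and last characters, then move the first character to the end.
Working it through for "coxqcsgcvcbhl": intermediate "loxqcsgcvcbhc", final "oxqcsgcvcbhcl".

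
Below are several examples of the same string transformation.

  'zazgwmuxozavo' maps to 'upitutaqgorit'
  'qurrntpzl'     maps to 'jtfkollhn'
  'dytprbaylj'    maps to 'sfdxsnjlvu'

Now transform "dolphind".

chxxifjb

The rule is to shift every letter 6 places backward in the alphabet (wrapping around), then move the last 3 characters to the front (rotate right by 3).
On "dolphind" that produces "chxxifjb".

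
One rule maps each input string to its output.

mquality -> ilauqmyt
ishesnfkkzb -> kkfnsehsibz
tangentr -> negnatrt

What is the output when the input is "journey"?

Rule — reverse the string, then move the first 2 characters to the end (rotate left by 2).
Working it through for "journey": intermediate "yenruoj", final "nruojye".

nruojye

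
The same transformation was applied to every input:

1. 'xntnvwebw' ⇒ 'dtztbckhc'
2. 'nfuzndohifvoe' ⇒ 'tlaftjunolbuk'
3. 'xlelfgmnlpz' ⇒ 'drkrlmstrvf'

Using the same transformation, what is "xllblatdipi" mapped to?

drrhrgzjovo

Looking at the pairs, the operation is to shift every letter 6 places forward in the alphabet (wrapping around).
Doing the same to "xllblatdipi": "drrhrgzjovo".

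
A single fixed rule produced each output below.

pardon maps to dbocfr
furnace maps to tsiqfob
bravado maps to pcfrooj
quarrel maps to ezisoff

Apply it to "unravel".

izbsfjo

The rule is to shift every letter 12 places backward in the alphabet (wrapping around), then take characters alternately from the front and the back (1st, last, 2nd, 2nd-last, ...).
For "unravel" the result is "izbsfjo".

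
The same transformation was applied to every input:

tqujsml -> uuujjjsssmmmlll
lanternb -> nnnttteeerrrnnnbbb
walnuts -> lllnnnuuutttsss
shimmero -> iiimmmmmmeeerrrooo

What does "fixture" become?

xxxtttuuurrreee

Each output is the input with this applied: delete the first 2 characters, then repeat every character 3 times.
Starting from "fixture": after the first operation, "xture"; after the second, "xxxtttuuurrreee".
(Check on "tqujsml": → "ujsml" → "uuujjjsssmmmlll" ✓)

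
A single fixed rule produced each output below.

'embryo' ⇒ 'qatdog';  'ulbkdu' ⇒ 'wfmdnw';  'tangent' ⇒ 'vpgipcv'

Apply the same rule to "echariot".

vqktcjeg

The rule is to reverse the string, then shift every letter 2 places forward in the alphabet (wrapping around).
"echariot" → "vqktcjeg".
(Check on "embryo": → "oyrbme" → "qatdog" ✓)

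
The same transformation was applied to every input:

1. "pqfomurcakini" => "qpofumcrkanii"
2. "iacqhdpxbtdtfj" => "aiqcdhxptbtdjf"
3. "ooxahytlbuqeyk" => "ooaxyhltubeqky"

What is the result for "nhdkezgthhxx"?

Each output is the input with this applied: swap each adjacent pair of characters (1↔2, 3↔4, ...).
"nhdkezgthhxx" → "hnkdzetghhxx".

hnkdzetghhxx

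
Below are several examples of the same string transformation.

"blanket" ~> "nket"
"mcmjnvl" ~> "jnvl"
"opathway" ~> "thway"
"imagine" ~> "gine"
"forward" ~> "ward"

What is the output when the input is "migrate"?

rate

The rule is to delete the first 3 characters.
So "migrate" becomes "rate".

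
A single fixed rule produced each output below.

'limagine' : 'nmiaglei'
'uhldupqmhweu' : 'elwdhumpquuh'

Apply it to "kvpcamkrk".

Each output is the input with this applied: take characters alternately from the front and the back (1st, last, 2nd, 2nd-last, ...), then move the first 3 characters to the end (rotate left by 3).
So "kvpcamkrk" becomes "rpkcmakkv".

rpkcmakkv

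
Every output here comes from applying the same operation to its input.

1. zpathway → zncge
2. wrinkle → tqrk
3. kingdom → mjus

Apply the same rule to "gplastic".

The pattern: delete the first 3 characters, then shift every letter 6 places forward in the alphabet (wrapping around).
On "gplastic": the first step gives "astic", and the second then gives "gyzoi".

gyzoi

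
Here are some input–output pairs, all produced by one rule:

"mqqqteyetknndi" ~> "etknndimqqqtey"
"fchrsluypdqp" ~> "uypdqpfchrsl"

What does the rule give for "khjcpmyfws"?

The transformation: swap the front and back halves of the string.
On "khjcpmyfws" that produces "myfwskhjcp".

myfwskhjcp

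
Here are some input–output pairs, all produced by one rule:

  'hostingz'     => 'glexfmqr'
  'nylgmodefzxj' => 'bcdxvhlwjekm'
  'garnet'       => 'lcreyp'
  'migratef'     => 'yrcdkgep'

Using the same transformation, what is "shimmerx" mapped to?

kcpvqfgk

The transformation: shift every letter 2 places backward in the alphabet (wrapping around), then swap the front and back halves of the string.
For "shimmerx", step one produces "qfgkkcpv"; step two turns that into "kcpvqfgk".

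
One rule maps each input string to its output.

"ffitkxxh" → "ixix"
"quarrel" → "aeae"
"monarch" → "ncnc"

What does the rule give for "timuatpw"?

Looking at the pairs, the operation is to keep one character in every 3, starting at position 3 (positions 3rd, 6th, 9th, ...), then write the whole string twice.
For "timuatpw", step one produces "mt"; step two turns that into "mtmt".

mtmt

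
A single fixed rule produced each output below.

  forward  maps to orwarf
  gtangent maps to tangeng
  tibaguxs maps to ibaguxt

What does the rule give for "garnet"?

What's happening: delete the last character, then move the first character to the end.
For "garnet", step one produces "garne"; step two turns that into "arneg".

arneg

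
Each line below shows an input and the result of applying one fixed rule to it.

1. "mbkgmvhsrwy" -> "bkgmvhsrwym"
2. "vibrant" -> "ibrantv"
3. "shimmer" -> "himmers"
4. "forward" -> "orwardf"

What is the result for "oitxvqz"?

itxvqzo

In each case the input is transformed by: move the first character to the end.
On "oitxvqz" that produces "itxvqzo".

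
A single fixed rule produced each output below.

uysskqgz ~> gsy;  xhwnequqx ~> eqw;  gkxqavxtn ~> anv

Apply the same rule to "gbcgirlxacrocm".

acgmr

In each case the input is transformed by: sort the characters into alphabetical order, then keep one character in every 3, starting at position 1 (positions 1st, 4th, 7th, ...).
Starting from "gbcgirlxacrocm": after the first operation, "abcccggilmorrx"; after the second, "acgmr".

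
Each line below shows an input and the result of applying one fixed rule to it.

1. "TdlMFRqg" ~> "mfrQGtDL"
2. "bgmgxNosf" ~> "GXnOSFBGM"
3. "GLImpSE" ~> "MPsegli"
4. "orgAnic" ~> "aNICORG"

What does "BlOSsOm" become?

sSoMbLo

In each case the input is transformed by: flip the case of every letter, then move the first 3 characters to the end (rotate left by 3).
For "BlOSsOm", step one produces "bLosSoM"; step two turns that into "sSoMbLo".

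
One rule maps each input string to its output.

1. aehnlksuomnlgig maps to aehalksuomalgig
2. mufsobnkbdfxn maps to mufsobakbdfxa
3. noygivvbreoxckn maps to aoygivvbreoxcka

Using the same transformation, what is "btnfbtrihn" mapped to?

Rule — replace every "n" with "a".
Doing the same to "btnfbtrihn": "btafbtriha".

btafbtriha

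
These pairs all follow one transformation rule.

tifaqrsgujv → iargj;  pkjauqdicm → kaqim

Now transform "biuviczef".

The pattern: keep every other character starting from the second (positions 2nd, 4th, 6th, ...).
Applying that to "biuviczef" gives "ivce".

ivce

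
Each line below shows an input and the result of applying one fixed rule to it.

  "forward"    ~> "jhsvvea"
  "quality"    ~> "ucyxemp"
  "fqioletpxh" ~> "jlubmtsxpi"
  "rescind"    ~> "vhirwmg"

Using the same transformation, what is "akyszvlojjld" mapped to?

ehopcnwndszp

What's happening: shift every letter 4 places forward in the alphabet (wrapping around), then take characters alternately from the front and the back (1st, last, 2nd, 2nd-last, ...).
"akyszvlojjld" → "ehopcnwndszp".
(Check on "fqioletpxh": → "jumspixtbl" → "jlubmtsxpi" ✓)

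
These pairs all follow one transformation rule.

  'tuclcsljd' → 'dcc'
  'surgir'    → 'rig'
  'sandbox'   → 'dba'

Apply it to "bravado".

baa

In each case the input is transformed by: sort the characters into reverse alphabetical order, then keep only the last 3 characters.
For "bravado", step one produces "vrodbaa"; step two turns that into "baa".
(Check on "surgir": → "usrrig" → "rig" ✓)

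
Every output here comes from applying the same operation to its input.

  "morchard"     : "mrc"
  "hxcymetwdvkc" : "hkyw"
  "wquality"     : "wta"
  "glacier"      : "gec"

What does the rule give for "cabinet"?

cei

What's happening: take characters alternately from the front and the back (1st, last, 2nd, 2nd-last, ...), then keep one character in every 3, starting at position 1 (positions 1st, 4th, 7th, ...).
"cabinet" → "ctaebni" → "cei".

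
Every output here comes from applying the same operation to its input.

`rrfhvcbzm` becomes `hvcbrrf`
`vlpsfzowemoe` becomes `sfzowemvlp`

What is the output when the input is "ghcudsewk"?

udseghc

In each case the input is transformed by: delete the last 2 characters, then move the first 3 characters to the end (rotate left by 3).
For "ghcudsewk", step one produces "ghcudse"; step two turns that into "udseghc".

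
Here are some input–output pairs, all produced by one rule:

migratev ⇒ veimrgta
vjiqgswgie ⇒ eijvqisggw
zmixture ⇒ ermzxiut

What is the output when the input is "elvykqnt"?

What's happening: swap each adjacent pair of characters (1↔2, 3↔4, ...), then move the last 2 characters to the front (rotate right by 2).
Working it through for "elvykqnt": intermediate "leyvqktn", final "tnleyvqk".

tnleyvqk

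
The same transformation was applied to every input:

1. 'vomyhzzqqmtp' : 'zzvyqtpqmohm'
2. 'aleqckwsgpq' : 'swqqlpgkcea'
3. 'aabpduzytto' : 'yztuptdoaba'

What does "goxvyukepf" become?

xyuvopgkef

The transformation: sort the characters into reverse alphabetical order, then swap each adjacent pair of characters (1↔2, 3↔4, ...).
On "goxvyukepf": the first step gives "yxvupokgfe", and the second then gives "xyuvopgkef".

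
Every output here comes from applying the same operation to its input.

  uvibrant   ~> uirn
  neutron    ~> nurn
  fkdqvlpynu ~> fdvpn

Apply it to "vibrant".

In each case the input is transformed by: keep every other character starting from the first (positions 1st, 3rd, 5th, ...).
Applying that to "vibrant" gives "vbat".

vbat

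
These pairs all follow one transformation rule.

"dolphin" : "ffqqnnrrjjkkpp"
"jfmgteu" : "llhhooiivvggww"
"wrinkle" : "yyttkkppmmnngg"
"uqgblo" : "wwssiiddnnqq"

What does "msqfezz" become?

Each output is the input with this applied: shift every letter 2 places forward in the alphabet (wrapping around), then double every character.
Applying that to "msqfezz" gives "oouusshhggbbbb".

oouusshhggbbbb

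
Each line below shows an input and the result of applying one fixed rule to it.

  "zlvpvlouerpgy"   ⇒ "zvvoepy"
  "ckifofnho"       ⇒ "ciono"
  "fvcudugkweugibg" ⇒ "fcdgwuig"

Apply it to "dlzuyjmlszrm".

dzymsr

The rule is to keep every other character starting from the first (positions 1st, 3rd, 5th, ...).
For "dlzuyjmlszrm" the result is "dzymsr".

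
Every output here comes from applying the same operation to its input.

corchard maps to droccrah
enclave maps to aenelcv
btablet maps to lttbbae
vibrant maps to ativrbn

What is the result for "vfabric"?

rcfvbai

Each output is the input with this applied: swap each adjacent pair of characters (1↔2, 3↔4, ...), then move the last 2 characters to the front (rotate right by 2).
Applying both steps to "vfabric": "fvbairc", then "rcfvbai".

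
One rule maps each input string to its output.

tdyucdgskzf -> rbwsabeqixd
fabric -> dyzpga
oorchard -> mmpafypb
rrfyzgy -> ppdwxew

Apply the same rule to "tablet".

In each case the input is transformed by: shift every letter 2 places backward in the alphabet (wrapping around).
So "tablet" becomes "ryzjcr".

ryzjcr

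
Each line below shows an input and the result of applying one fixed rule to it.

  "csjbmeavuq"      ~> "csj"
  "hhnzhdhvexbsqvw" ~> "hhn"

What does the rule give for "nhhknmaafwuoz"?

nhh

What's happening: keep only the first 3 characters.
Applying that to "nhhknmaafwuoz" gives "nhh".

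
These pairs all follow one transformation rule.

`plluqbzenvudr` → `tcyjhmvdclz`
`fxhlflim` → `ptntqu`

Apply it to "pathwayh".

bpeigp

What's happening: shift every letter 8 places forward in the alphabet (wrapping around), then delete the first 2 characters.
On "pathwayh": the first step gives "xibpeigp", and the second then gives "bpeigp".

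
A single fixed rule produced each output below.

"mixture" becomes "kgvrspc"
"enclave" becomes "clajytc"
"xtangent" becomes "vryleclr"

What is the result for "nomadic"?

lmkybga

What's happening: shift every letter 2 places backward in the alphabet (wrapping around).
So "nomadic" becomes "lmkybga".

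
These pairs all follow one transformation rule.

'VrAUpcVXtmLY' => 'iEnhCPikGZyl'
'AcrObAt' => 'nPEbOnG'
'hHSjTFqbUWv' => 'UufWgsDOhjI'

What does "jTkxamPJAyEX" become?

WgXKNZcwnLrk

Looking at the pairs, the operation is to shift every letter 13 places forward in the alphabet (wrapping around) — i.e. ROT13, then flip the case of every letter.
"jTkxamPJAyEX" → "wGxknzCWNlRK" → "WgXKNZcwnLrk".
(Check on "hHSjTFqbUWv": → "uUFwGSdoHJi" → "UufWgsDOhjI" ✓)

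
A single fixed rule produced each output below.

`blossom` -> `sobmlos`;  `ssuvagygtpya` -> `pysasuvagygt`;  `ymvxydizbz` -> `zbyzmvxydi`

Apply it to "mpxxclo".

The rule is to swap the first and last characters, then move the last 3 characters to the front (rotate right by 3).
Starting from "mpxxclo": after the first operation, "opxxclm"; after the second, "clmopxx".

clmopxx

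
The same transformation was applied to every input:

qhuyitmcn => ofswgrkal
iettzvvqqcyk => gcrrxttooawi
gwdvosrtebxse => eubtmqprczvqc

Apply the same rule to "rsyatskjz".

pqwyrqihx

Rule — shift every letter 2 places backward in the alphabet (wrapping around).
"rsyatskjz" → "pqwyrqihx".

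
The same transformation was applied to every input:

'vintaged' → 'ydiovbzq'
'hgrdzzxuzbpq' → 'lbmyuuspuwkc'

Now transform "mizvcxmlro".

jduqxshgmh

The transformation: shift every letter 5 places backward in the alphabet (wrapping around), then swap the first and last characters.
"mizvcxmlro" → "hduqxshgmj" → "jduqxshgmh".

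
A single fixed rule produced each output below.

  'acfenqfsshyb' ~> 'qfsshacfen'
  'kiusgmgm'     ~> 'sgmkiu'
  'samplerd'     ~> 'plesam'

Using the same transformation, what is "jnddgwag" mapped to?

Rule — delete the last 2 characters, then swap the front and back halves of the string.
Starting from "jnddgwag": after the first operation, "jnddgw"; after the second, "dgwjnd".
(Check on "samplerd": → "sample" → "plesam" ✓)

dgwjnd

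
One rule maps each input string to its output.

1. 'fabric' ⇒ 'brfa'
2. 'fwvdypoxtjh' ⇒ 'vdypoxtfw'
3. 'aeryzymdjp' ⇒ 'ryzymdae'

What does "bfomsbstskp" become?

Each output is the input with this applied: delete the last 2 characters, then move the first 2 characters to the end (rotate left by 2).
On "bfomsbstskp": the first step gives "bfomsbsts", and the second then gives "omsbstsbf".
(Check on "fabric": → "fabr" → "brfa" ✓)

omsbstsbf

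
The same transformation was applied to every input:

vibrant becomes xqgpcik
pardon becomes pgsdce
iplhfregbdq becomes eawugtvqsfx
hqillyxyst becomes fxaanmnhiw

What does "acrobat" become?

rgdqpip

The rule is to shift every letter 11 places backward in the alphabet (wrapping around), then move the first character to the end.
Doing the same to "acrobat": "rgdqpip".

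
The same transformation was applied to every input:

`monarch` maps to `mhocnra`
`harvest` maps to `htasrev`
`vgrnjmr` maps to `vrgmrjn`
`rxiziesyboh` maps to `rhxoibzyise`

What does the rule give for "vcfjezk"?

Each output is the input with this applied: take characters alternately from the front and the back (1st, last, 2nd, 2nd-last, ...).
"vcfjezk" → "vkczfej".

vkczfej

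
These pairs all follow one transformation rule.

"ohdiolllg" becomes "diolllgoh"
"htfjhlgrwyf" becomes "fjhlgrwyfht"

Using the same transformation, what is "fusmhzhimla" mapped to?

smhzhimlafu

The rule is to move the first 2 characters to the end (rotate left by 2).
Doing the same to "fusmhzhimla": "smhzhimlafu".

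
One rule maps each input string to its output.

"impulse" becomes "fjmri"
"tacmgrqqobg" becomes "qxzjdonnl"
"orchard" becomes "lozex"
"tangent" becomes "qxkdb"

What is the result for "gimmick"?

Rule — shift every letter 3 places backward in the alphabet (wrapping around), then delete the last 2 characters.
So "gimmick" becomes "dfjjf".

dfjjf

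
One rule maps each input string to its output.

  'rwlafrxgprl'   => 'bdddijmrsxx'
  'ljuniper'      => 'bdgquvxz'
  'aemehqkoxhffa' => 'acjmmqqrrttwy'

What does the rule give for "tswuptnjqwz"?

bceffgiilvz

The transformation: shift every letter 12 places forward in the alphabet (wrapping around), then sort the characters into alphabetical order.
On "tswuptnjqwz" that produces "bceffgiilvz".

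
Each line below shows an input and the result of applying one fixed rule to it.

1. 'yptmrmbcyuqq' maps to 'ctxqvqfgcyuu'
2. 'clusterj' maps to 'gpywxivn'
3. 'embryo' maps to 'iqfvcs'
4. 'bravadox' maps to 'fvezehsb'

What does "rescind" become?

In each case the input is transformed by: shift every letter 4 places forward in the alphabet (wrapping around).
"rescind" → "viwgmrh".

viwgmrh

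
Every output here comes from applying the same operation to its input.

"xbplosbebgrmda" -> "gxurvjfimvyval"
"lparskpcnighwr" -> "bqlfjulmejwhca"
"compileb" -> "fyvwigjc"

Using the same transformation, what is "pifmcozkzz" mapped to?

In each case the input is transformed by: shift every letter 6 places backward in the alphabet (wrapping around), then move the last 3 characters to the front (rotate right by 3).
On "pifmcozkzz": the first step gives "jczgwitett", and the second then gives "ettjczgwit".

ettjczgwit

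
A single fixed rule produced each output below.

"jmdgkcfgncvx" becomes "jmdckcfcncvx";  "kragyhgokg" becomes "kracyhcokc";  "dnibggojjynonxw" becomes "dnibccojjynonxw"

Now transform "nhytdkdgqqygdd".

The rule is to replace every "g" with "c".
Doing the same to "nhytdkdgqqygdd": "nhytdkdcqqycdd".

nhytdkdcqqycdd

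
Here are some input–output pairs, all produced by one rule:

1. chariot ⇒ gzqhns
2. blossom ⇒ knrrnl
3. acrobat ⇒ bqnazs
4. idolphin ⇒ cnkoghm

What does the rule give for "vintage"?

Each output is the input with this applied: shift every letter 1 place backward in the alphabet (wrapping around), then delete the first character.
Starting from "vintage": after the first operation, "uhmszfd"; after the second, "hmszfd".

hmszfd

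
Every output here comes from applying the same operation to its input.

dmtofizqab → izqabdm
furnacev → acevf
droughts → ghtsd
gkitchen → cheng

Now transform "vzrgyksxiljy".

sxiljyvzr

The rule is to swap the front and back halves of the string, then delete the last 3 characters.
Applying both steps to "vzrgyksxiljy": "sxiljyvzrgyk", then "sxiljyvzr".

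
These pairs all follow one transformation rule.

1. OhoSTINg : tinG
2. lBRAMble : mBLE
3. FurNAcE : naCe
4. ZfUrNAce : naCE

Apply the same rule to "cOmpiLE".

PIle

The transformation: flip the case of every letter, then keep only the last 4 characters.
Working it through for "cOmpiLE": intermediate "CoMPIle", final "PIle".
(Check on "FurNAcE": → "fURnaCe" → "naCe" ✓)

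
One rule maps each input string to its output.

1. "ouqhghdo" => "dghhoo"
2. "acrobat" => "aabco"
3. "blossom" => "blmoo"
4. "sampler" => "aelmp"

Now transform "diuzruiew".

deiiruu

Looking at the pairs, the operation is to sort the characters into alphabetical order, then delete the last 2 characters.
For "diuzruiew", step one produces "deiiruuwz"; step two turns that into "deiiruu".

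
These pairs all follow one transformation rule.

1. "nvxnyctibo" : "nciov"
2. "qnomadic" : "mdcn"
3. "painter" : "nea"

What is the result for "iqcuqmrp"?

umpq

What's happening: keep every other character starting from the second (positions 2nd, 4th, 6th, ...), then move the first character to the end.
So "iqcuqmrp" becomes "umpq".
(Check on "painter": → "ane" → "nea" ✓)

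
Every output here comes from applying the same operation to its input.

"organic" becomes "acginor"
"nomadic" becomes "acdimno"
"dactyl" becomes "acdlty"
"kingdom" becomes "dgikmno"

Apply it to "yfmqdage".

adefgmqy

In each case the input is transformed by: sort the characters into alphabetical order.
So "yfmqdage" becomes "adefgmqy".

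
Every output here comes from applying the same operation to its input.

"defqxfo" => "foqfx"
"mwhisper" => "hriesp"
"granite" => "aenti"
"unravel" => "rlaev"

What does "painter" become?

irnet

The rule is to delete the first 2 characters, then take characters alternately from the front and the back (1st, last, 2nd, 2nd-last, ...).
Applying both steps to "painter": "inter", then "irnet".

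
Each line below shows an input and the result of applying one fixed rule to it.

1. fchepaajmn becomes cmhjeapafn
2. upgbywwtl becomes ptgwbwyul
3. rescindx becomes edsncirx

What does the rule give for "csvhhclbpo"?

spvbhlhcco

The transformation: take characters alternately from the front and the back (1st, last, 2nd, 2nd-last, ...), then move the first 2 characters to the end (rotate left by 2).
Working it through for "csvhhclbpo": intermediate "cospvbhlhc", final "spvbhlhcco".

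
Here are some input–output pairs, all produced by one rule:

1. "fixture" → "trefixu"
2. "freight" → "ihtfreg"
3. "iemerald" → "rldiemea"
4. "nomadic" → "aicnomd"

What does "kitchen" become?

Each output is the input with this applied: move the last 3 characters to the front (rotate right by 3), then swap the first and last characters.
On "kitchen": the first step gives "henkitc", and the second then gives "cenkith".

cenkith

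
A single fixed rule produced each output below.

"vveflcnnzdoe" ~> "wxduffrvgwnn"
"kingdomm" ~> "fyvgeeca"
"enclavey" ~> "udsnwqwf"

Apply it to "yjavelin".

The rule is to move the first 2 characters to the end (rotate left by 2), then shift every letter 8 places backward in the alphabet (wrapping around).
"yjavelin" → "avelinyj" → "snwdafqb".

snwdafqb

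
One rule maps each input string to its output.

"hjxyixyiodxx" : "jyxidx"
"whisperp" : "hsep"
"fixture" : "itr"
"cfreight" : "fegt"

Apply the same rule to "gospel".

opl

Each output is the input with this applied: keep every other character starting from the second (positions 2nd, 4th, 6th, ...).
Applying that to "gospel" gives "opl".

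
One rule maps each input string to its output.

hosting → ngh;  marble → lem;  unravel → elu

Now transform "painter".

erp

The pattern: move the first character to the end, then keep only the last 3 characters.
So "painter" becomes "erp".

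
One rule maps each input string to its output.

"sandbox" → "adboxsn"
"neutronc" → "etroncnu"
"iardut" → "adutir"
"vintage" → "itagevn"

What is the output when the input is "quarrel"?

In each case the input is transformed by: move the first 2 characters to the end (rotate left by 2), then swap the first and last characters.
Applying both steps to "quarrel": "arrelqu", then "urrelqa".

urrelqa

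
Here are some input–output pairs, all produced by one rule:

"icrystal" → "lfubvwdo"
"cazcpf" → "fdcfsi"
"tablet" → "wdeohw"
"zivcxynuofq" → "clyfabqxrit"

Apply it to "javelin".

Each output is the input with this applied: shift every letter 3 places forward in the alphabet (wrapping around).
For "javelin" the result is "mdyholq".

mdyholq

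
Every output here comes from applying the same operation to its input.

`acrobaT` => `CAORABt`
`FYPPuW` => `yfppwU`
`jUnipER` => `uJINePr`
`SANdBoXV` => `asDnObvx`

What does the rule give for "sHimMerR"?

What's happening: flip the case of every letter, then swap each adjacent pair of characters (1↔2, 3↔4, ...).
Working it through for "sHimMerR": intermediate "ShIMmERr", final "hSMIEmrR".

hSMIEmrR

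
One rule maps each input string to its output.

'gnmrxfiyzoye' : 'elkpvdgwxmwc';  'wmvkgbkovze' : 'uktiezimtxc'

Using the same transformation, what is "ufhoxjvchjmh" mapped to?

sdfmvhtafhkf

In each case the input is transformed by: shift every letter 2 places backward in the alphabet (wrapping around).
On "ufhoxjvchjmh" that produces "sdfmvhtafhkf".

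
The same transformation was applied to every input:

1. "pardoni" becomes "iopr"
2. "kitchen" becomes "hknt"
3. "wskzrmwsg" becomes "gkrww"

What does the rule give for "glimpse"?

Looking at the pairs, the operation is to keep every other character starting from the first (positions 1st, 3rd, 5th, ...), then sort the characters into alphabetical order.
On "glimpse": the first step gives "gipe", and the second then gives "egip".

egip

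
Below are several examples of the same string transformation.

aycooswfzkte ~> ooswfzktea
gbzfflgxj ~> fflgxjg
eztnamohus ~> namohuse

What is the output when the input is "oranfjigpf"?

nfjigpfo

The pattern: move the first 3 characters to the end (rotate left by 3), then delete the last 2 characters.
On "oranfjigpf": the first step gives "nfjigpfora", and the second then gives "nfjigpfo".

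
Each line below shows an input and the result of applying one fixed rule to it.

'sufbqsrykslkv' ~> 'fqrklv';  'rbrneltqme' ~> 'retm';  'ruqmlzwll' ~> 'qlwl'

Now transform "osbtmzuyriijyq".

Looking at the pairs, the operation is to delete the first 2 characters, then keep every other character starting from the first (positions 1st, 3rd, 5th, ...).
So "osbtmzuyriijyq" becomes "bmuriy".

bmuriy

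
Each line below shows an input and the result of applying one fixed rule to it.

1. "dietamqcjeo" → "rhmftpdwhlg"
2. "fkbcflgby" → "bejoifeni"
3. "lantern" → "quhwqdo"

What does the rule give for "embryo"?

The pattern: shift every letter 3 places forward in the alphabet (wrapping around), then reverse the string.
Working it through for "embryo": intermediate "hpeubr", final "rbueph".
(Check on "lantern": → "odqwhuq" → "quhwqdo" ✓)

rbueph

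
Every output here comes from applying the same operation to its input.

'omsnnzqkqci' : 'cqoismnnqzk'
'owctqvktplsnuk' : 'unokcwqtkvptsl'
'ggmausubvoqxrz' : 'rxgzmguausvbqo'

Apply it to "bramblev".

elbvarbm

Looking at the pairs, the operation is to move the last 3 characters to the front (rotate right by 3), then swap each adjacent pair of characters (1↔2, 3↔4, ...).
Starting from "bramblev": after the first operation, "levbramb"; after the second, "elbvarbm".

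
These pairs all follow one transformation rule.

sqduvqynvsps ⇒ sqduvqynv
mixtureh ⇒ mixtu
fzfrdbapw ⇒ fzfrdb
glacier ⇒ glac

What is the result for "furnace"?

furn

The transformation: delete the last 3 characters.
So "furnace" becomes "furn".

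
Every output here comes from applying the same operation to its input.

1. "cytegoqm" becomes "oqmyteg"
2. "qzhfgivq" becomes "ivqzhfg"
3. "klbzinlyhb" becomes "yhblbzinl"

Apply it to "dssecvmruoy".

uoyssecvmr

The pattern: delete the first character, then move the last 3 characters to the front (rotate right by 3).
"dssecvmruoy" → "ssecvmruoy" → "uoyssecvmr".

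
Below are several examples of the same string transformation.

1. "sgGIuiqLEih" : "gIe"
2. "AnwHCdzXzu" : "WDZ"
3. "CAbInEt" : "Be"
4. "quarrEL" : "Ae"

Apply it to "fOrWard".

RR

What's happening: flip the case of every letter, then keep one character in every 3, starting at position 3 (positions 3rd, 6th, 9th, ...).
On "fOrWard": the first step gives "FoRwARD", and the second then gives "RR".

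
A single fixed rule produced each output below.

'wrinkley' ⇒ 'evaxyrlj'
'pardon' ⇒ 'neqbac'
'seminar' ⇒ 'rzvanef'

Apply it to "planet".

ynargc

Looking at the pairs, the operation is to move the first character to the end, then shift every letter 13 places forward in the alphabet (wrapping around) — i.e. ROT13.
On "planet": the first step gives "lanetp", and the second then gives "ynargc".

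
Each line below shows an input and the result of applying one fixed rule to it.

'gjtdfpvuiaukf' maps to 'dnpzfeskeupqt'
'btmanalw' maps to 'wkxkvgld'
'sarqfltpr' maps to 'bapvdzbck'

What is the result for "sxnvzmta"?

What's happening: shift every letter 10 places forward in the alphabet (wrapping around), then move the first 2 characters to the end (rotate left by 2).
Starting from "sxnvzmta": after the first operation, "chxfjwdk"; after the second, "xfjwdkch".

xfjwdkch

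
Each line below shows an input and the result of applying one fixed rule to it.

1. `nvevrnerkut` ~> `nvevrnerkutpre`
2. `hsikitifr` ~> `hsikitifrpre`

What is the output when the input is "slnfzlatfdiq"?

Each output is the input with this applied: append "pre".
Applying that to "slnfzlatfdiq" gives "slnfzlatfdiqpre".

slnfzlatfdiqpre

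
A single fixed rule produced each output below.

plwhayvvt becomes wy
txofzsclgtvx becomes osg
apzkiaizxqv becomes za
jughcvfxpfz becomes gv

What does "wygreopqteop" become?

got

Rule — keep one character in every 3, starting at position 3 (positions 3rd, 6th, 9th, ...), then delete the last character.
Starting from "wygreopqteop": after the first operation, "gotp"; after the second, "got".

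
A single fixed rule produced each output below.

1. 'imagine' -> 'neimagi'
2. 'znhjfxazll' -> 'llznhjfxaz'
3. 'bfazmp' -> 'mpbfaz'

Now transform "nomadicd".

Looking at the pairs, the operation is to move the last 2 characters to the front (rotate right by 2).
For "nomadicd" the result is "cdnomadi".

cdnomadi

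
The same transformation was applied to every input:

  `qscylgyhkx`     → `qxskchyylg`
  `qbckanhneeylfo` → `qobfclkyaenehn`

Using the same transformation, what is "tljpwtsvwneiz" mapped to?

The rule is to take characters alternately from the front and the back (1st, last, 2nd, 2nd-last, ...).
On "tljpwtsvwneiz" that produces "tzlijepnwwtvs".

tzlijepnwwtvs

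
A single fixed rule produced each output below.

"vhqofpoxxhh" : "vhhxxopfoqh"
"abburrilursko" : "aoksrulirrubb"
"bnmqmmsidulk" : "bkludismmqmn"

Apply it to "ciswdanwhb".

cbhwnadwsi

Looking at the pairs, the operation is to reverse the string, then move the last character to the front.
"ciswdanwhb" → "bhwnadwsic" → "cbhwnadwsi".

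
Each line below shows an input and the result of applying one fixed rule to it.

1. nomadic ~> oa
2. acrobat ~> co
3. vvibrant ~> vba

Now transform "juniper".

The rule is to keep every other character starting from the second (positions 2nd, 4th, 6th, ...), then delete the last character.
Starting from "juniper": after the first operation, "uie"; after the second, "ui".

ui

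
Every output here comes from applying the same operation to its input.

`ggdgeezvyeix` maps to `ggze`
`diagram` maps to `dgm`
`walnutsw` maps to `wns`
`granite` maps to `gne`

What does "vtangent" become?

The pattern: keep one character in every 3, starting at position 1 (positions 1st, 4th, 7th, ...).
So "vtangent" becomes "vnn".

vnn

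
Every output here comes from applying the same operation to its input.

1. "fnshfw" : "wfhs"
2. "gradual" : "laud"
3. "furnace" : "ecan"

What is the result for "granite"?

etin

The pattern: reverse the string, then keep only the first 4 characters.
Starting from "granite": after the first operation, "etinarg"; after the second, "etin".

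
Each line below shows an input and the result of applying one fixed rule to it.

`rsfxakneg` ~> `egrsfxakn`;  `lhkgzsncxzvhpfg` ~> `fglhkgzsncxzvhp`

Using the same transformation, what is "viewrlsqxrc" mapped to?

rcviewrlsqx

Looking at the pairs, the operation is to move the last 2 characters to the front (rotate right by 2).
For "viewrlsqxrc" the result is "rcviewrlsqx".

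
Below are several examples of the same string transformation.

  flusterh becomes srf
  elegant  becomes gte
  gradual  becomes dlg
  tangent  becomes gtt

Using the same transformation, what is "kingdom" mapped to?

Rule — keep one character in every 3, starting at position 1 (positions 1st, 4th, 7th, ...), then move the first character to the end.
For "kingdom", step one produces "kgm"; step two turns that into "gmk".

gmk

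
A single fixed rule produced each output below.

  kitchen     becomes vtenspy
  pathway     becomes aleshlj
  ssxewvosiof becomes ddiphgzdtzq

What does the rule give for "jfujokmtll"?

In each case the input is transformed by: shift every letter 11 places forward in the alphabet (wrapping around).
Applying that to "jfujokmtll" gives "uqfuzvxeww".

uqfuzvxeww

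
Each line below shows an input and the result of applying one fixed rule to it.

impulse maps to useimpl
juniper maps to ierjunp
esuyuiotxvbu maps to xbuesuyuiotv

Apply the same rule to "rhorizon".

Looking at the pairs, the operation is to move the last 3 characters to the front (rotate right by 3), then swap the first and last characters.
On "rhorizon" that produces "ionrhorz".
(Check on "impulse": → "lseimpu" → "useimpl" ✓)

ionrhorz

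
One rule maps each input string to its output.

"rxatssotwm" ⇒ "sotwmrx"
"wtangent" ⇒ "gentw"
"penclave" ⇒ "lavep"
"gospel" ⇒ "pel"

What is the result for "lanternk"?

ernkl

The transformation: swap the front and back halves of the string, then delete the last 3 characters.
On "lanternk": the first step gives "ernklant", and the second then gives "ernkl".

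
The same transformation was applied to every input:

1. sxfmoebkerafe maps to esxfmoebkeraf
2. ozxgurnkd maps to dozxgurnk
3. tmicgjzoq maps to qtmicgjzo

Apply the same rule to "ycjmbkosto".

Looking at the pairs, the operation is to move the last character to the front.
So "ycjmbkosto" becomes "oycjmbkost".

oycjmbkost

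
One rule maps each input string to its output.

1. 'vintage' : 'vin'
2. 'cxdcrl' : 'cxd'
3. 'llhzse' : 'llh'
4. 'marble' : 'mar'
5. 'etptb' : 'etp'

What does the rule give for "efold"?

Each output is the input with this applied: keep only the first 3 characters.
On "efold" that produces "efo".

efo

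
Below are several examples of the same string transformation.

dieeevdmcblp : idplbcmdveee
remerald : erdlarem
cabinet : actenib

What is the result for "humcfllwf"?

Each output is the input with this applied: reverse the string, then move the last 2 characters to the front (rotate right by 2).
So "humcfllwf" becomes "uhfwllfcm".
(Check on "remerald": → "dlaremer" → "erdlarem" ✓)

uhfwllfcm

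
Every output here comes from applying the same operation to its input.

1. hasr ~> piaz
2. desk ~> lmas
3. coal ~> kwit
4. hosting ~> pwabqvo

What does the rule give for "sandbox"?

aivljwf

The transformation: shift every letter 8 places forward in the alphabet (wrapping around).
For "sandbox" the result is "aivljwf".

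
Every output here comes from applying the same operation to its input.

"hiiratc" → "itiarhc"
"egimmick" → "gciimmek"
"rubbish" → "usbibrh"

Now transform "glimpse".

lsipmge

What's happening: take characters alternately from the front and the back (1st, last, 2nd, 2nd-last, ...), then move the first 2 characters to the end (rotate left by 2).
Applying both steps to "glimpse": "gelsipm", then "lsipmge".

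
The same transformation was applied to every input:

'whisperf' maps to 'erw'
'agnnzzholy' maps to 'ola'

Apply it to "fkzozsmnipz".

In each case the input is transformed by: swap the first and last characters, then keep only the last 3 characters.
For "fkzozsmnipz", step one produces "zkzozsmnipf"; step two turns that into "ipf".

ipf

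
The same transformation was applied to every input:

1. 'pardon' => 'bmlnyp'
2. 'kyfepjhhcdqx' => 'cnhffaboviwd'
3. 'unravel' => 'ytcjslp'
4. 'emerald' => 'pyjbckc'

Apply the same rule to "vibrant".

pylrtgz

Looking at the pairs, the operation is to move the first 3 characters to the end (rotate left by 3), then shift every letter 2 places backward in the alphabet (wrapping around).
"vibrant" → "rantvib" → "pylrtgz".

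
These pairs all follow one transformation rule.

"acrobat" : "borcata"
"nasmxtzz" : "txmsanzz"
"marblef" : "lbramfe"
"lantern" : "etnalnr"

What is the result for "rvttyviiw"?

ivyttvrwi

Each output is the input with this applied: reverse the string, then move the first 2 characters to the end (rotate left by 2).
"rvttyviiw" → "ivyttvrwi".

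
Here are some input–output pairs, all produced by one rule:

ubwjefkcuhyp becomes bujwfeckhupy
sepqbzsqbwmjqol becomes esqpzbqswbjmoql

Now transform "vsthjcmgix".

svhtcjgmxi

In each case the input is transformed by: swap each adjacent pair of characters (1↔2, 3↔4, ...).
On "vsthjcmgix" that produces "svhtcjgmxi".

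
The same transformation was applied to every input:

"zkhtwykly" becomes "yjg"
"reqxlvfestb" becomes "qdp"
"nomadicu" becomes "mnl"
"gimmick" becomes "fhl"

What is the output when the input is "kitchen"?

In each case the input is transformed by: shift every letter 1 place backward in the alphabet (wrapping around), then keep only the first 3 characters.
Applying both steps to "kitchen": "jhsbgdm", then "jhs".

jhs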